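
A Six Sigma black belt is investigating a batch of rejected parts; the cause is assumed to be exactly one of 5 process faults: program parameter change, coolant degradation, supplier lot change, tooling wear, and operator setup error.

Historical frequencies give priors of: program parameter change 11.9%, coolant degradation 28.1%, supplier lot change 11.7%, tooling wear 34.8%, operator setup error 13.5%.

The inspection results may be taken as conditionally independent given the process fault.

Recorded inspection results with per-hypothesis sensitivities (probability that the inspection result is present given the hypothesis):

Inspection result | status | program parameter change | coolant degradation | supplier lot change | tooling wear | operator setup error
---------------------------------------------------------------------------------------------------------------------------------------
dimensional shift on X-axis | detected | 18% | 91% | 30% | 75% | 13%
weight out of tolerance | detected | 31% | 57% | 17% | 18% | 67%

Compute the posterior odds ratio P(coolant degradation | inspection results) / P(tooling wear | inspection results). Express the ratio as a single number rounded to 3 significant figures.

3.10

Posterior odds equal prior odds times the likelihood ratio; only the two competing hypotheses matter.
  coolant degradation: 0.281 × 0.91 × 0.57 = 0.14575
  tooling wear: 0.348 × 0.75 × 0.18 = 0.04698
Odds(coolant degradation : tooling wear) = 0.14575 / 0.04698 ≈ 3.10.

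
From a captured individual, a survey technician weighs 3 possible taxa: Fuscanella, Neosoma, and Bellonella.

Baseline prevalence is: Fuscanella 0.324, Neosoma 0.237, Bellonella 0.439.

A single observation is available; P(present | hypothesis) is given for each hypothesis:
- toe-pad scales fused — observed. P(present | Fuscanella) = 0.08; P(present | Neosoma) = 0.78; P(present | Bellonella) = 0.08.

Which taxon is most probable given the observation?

Multiply each prior by the likelihood of the observation:
  Fuscanella: 0.324 × 0.08 = 0.02592
  Neosoma: 0.237 × 0.78 = 0.18486
  Bellonella: 0.439 × 0.08 = 0.03512
Marginal likelihood of the evidence = 0.2459.
P(Fuscanella | evidence) ≈ 0.02592 / 0.2459 ≈ 0.105
P(Neosoma | evidence) ≈ 0.18486 / 0.2459 ≈ 0.752
P(Bellonella | evidence) ≈ 0.03512 / 0.2459 ≈ 0.143
The largest is 0.752, so Neosoma is most probable.

Neosoma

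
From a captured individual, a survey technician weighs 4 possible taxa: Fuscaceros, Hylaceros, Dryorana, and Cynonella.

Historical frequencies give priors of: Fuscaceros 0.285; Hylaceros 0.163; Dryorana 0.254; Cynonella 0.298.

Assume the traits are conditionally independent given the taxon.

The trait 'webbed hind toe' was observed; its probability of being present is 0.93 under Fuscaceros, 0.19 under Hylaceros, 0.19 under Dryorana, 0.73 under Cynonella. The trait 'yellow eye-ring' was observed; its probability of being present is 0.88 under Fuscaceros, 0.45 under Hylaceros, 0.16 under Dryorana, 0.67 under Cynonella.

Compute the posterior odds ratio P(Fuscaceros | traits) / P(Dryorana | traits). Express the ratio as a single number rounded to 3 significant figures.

30.2

Unnormalized posterior weight (prior times the trait likelihoods) for each of the two hypotheses:
  Fuscaceros: 0.285 × 0.93 × 0.88 = 0.23324
  Dryorana: 0.254 × 0.19 × 0.16 = 0.0077216
Posterior odds = 0.23324 / 0.0077216 ≈ 30.2.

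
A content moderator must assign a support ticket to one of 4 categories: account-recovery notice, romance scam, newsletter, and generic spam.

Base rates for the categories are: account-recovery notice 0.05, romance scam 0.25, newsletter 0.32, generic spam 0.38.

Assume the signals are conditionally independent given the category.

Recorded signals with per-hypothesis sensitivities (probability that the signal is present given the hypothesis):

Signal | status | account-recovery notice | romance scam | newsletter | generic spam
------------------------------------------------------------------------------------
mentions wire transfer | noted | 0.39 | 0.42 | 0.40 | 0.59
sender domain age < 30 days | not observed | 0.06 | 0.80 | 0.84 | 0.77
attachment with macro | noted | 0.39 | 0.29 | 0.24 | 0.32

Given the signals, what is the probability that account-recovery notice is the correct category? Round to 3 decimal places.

For each hypothesis, the unnormalized posterior weight is prior × product of the signal likelihoods (using 1 − P(present | H) for each absent signal):
  account-recovery notice: 0.05 × 0.39 × (1 − 0.06) × 0.39 = 0.0071487
  romance scam: 0.25 × 0.42 × (1 − 0.80) × 0.29 = 0.00609
  newsletter: 0.32 × 0.40 × (1 − 0.84) × 0.24 = 0.0049152
  generic spam: 0.38 × 0.59 × (1 − 0.77) × 0.32 = 0.016501
Marginal likelihood of the evidence = 0.034655.
P(account-recovery notice | evidence) = 0.0071487 / 0.034655 ≈ 0.206.

0.206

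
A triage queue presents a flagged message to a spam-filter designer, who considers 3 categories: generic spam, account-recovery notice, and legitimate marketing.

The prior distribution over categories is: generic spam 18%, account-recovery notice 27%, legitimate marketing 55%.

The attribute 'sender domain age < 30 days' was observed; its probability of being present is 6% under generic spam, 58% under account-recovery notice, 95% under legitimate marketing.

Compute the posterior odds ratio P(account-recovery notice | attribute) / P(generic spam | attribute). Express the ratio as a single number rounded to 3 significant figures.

Unnormalized posterior weight (prior times the attribute likelihood) for each of the two hypotheses:
  account-recovery notice: 0.27 × 0.58 = 0.1566
  generic spam: 0.18 × 0.06 = 0.0108
Posterior odds = 0.1566 / 0.0108 ≈ 14.5.

14.5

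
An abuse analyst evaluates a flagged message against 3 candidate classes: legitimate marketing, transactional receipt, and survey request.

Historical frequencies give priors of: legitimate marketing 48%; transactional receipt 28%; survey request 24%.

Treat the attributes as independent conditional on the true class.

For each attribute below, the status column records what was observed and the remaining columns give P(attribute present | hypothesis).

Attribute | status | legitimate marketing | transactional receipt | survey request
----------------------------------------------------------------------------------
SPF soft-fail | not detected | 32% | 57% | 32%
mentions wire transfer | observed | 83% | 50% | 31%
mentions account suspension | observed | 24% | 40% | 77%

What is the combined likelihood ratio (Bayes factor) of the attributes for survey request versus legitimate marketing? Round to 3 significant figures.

1.20

Take the product of per-attribute likelihoods under each hypothesis (using 1 − P(present | H) for each absent attribute), then divide.
  survey request: (1 − 0.32) × 0.31 × 0.77 = 0.16232
  legitimate marketing: (1 − 0.32) × 0.83 × 0.24 = 0.13546
Bayes factor = 0.16232 / 0.13546 ≈ 1.20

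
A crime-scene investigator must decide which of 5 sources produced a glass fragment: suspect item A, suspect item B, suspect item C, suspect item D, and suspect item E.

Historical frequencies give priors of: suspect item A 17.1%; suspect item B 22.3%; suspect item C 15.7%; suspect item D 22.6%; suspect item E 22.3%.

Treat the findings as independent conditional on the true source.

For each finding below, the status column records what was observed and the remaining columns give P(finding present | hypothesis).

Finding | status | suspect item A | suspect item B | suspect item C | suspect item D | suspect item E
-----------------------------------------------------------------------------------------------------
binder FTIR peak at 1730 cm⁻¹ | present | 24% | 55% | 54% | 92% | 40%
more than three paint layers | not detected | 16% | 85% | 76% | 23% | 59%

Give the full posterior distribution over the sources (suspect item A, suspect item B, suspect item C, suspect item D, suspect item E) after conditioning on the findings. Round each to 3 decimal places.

By Bayes' rule with conditional independence, the unnormalized weight for each hypothesis is prior × ∏ likelihoods (using 1 − P(present | H) for each absent finding):
  suspect item A: 0.171 × 0.24 × (1 − 0.16) = 0.034474
  suspect item B: 0.223 × 0.55 × (1 − 0.85) = 0.018398
  suspect item C: 0.157 × 0.54 × (1 − 0.76) = 0.020347
  suspect item D: 0.226 × 0.92 × (1 − 0.23) = 0.1601
  suspect item E: 0.223 × 0.40 × (1 − 0.59) = 0.036572
Normalizing constant Z = 0.034474 + 0.018398 + 0.020347 + 0.1601 + 0.036572 = 0.26989.
P(suspect item A | evidence) = 0.034474 / 0.26989 ≈ 0.128
P(suspect item B | evidence) = 0.018398 / 0.26989 ≈ 0.068
P(suspect item C | evidence) = 0.020347 / 0.26989 ≈ 0.075
P(suspect item D | evidence) = 0.1601 / 0.26989 ≈ 0.593
P(suspect item E | evidence) = 0.036572 / 0.26989 ≈ 0.136

0.128, 0.068, 0.075, 0.593, 0.136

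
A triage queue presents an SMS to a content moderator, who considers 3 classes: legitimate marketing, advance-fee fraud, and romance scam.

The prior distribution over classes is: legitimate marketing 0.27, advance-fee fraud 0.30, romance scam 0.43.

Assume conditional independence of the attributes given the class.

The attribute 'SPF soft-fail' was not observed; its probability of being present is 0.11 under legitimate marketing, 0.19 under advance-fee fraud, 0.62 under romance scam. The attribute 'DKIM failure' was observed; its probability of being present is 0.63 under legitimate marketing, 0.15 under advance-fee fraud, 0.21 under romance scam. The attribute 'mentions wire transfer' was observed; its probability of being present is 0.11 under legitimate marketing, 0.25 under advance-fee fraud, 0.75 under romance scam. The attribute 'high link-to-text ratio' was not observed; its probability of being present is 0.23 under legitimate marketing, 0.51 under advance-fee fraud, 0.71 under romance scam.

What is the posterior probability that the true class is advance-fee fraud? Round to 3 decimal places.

Multiply each prior by the joint likelihood of the attribute pattern (using 1 − P(present | H) for each absent attribute):
  legitimate marketing: 0.27 × (1 − 0.11) × 0.63 × 0.11 × (1 − 0.23) = 0.012823
  advance-fee fraud: 0.30 × (1 − 0.19) × 0.15 × 0.25 × (1 − 0.51) = 0.0044651
  romance scam: 0.43 × (1 − 0.62) × 0.21 × 0.75 × (1 − 0.71) = 0.0074633
Marginal likelihood of the evidence = 0.024751.
P(advance-fee fraud | evidence) = 0.0044651 / 0.024751 ≈ 0.180.

0.180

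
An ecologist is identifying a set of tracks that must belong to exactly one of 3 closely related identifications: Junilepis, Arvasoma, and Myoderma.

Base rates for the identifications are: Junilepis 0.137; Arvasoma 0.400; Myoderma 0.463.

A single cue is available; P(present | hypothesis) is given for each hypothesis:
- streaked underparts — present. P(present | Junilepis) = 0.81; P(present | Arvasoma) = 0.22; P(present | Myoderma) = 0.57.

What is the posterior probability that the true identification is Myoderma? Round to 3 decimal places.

0.570

By Bayes' rule, the unnormalized weight for each hypothesis is prior × likelihood:
  Junilepis: 0.137 × 0.81 = 0.11097
  Arvasoma: 0.400 × 0.22 = 0.088
  Myoderma: 0.463 × 0.57 = 0.26391
Marginal likelihood of the evidence = 0.46288.
P(Myoderma | evidence) = 0.26391 / 0.46288 ≈ 0.570.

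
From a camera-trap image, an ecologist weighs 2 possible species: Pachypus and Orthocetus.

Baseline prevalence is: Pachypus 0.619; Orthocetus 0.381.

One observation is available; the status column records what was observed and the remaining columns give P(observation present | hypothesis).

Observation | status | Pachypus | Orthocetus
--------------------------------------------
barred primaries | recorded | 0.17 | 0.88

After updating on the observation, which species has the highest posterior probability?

Orthocetus

By Bayes' rule, the unnormalized weight for each hypothesis is prior × likelihood:
  Pachypus: 0.619 × 0.17 = 0.10523
  Orthocetus: 0.381 × 0.88 = 0.33528
Normalizing constant Z = 0.10523 + 0.33528 = 0.44051.
P(Pachypus | evidence) ≈ 0.10523 / 0.44051 ≈ 0.239
P(Orthocetus | evidence) ≈ 0.33528 / 0.44051 ≈ 0.761
The largest is 0.761, so Orthocetus is most probable.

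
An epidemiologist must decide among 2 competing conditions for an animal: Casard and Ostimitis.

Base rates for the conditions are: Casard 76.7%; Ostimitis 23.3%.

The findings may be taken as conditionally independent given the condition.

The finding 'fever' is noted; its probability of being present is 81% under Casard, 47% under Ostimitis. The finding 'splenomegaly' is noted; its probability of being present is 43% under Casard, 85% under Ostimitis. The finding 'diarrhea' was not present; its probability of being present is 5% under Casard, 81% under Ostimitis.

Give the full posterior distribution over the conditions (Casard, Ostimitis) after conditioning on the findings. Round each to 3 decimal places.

By Bayes' rule with conditional independence, the unnormalized weight for each hypothesis is prior × ∏ likelihoods (using 1 − P(present | H) for each absent finding):
  Casard: 0.767 × 0.81 × 0.43 × (1 − 0.05) = 0.25379
  Ostimitis: 0.233 × 0.47 × 0.85 × (1 − 0.81) = 0.017686
Normalizing constant Z = 0.25379 + 0.017686 = 0.27147.
P(Casard | evidence) = 0.25379 / 0.27147 ≈ 0.935
P(Ostimitis | evidence) = 0.017686 / 0.27147 ≈ 0.065

0.935, 0.065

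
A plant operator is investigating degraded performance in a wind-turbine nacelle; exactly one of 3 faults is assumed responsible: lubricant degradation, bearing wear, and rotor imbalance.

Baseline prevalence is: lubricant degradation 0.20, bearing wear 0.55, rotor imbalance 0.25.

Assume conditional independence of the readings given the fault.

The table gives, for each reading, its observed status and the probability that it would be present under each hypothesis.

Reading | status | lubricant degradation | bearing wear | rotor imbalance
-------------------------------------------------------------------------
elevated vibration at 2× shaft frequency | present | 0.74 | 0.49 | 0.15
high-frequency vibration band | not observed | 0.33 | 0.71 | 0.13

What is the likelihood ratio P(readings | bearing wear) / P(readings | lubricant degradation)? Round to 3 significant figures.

Take the product of per-reading likelihoods under each hypothesis (using 1 − P(present | H) for each absent reading), then divide.
  bearing wear: 0.49 × (1 − 0.71) = 0.1421
  lubricant degradation: 0.74 × (1 − 0.33) = 0.4958
Bayes factor = 0.1421 / 0.4958 ≈ 0.287

0.287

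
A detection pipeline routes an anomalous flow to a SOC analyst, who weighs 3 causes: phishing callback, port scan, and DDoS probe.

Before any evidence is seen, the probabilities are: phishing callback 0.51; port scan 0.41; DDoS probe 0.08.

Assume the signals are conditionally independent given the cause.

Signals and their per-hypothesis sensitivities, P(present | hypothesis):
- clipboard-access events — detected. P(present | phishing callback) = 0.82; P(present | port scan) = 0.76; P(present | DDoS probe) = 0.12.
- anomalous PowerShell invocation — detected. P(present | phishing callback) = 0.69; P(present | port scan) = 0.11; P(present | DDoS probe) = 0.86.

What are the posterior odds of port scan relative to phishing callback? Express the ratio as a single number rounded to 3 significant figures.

0.119

Unnormalized posterior weight (prior times the signal likelihoods) for each of the two hypotheses:
  port scan: 0.41 × 0.76 × 0.11 = 0.034276
  phishing callback: 0.51 × 0.82 × 0.69 = 0.28856
Odds(port scan : phishing callback) = 0.034276 / 0.28856 ≈ 0.119.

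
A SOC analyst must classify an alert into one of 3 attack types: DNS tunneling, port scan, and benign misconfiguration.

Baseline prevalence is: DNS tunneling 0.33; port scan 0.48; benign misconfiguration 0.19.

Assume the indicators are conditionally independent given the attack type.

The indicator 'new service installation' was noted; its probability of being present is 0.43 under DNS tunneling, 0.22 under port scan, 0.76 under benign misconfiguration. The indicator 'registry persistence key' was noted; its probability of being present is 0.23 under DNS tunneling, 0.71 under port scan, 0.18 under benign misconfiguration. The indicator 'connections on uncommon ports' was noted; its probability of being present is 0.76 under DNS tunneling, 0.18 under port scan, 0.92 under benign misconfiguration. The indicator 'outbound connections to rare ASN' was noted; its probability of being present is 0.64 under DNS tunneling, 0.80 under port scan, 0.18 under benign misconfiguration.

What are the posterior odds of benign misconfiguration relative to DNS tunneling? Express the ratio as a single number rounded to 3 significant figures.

0.271

The normalizing constant cancels in an odds ratio, so compute prior × likelihood for the two hypotheses only:
  benign misconfiguration: 0.19 × 0.76 × 0.18 × 0.92 × 0.18 = 0.0043043
  DNS tunneling: 0.33 × 0.43 × 0.23 × 0.76 × 0.64 = 0.015875
Odds(benign misconfiguration : DNS tunneling) = 0.0043043 / 0.015875 ≈ 0.271.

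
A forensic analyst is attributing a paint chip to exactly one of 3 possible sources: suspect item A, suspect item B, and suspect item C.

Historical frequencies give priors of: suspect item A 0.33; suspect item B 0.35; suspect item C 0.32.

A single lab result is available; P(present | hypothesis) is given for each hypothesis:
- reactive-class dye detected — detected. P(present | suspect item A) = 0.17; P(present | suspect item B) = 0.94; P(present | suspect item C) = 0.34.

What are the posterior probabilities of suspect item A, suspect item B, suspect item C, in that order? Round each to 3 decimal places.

0.114, 0.666, 0.220

For each hypothesis, the unnormalized posterior weight is prior × likelihood:
  suspect item A: 0.33 × 0.17 = 0.0561
  suspect item B: 0.35 × 0.94 = 0.329
  suspect item C: 0.32 × 0.34 = 0.1088
Normalizing constant Z = 0.0561 + 0.329 + 0.1088 = 0.4939.
P(suspect item A | evidence) = 0.0561 / 0.4939 ≈ 0.114
P(suspect item B | evidence) = 0.329 / 0.4939 ≈ 0.666
P(suspect item C | evidence) = 0.1088 / 0.4939 ≈ 0.220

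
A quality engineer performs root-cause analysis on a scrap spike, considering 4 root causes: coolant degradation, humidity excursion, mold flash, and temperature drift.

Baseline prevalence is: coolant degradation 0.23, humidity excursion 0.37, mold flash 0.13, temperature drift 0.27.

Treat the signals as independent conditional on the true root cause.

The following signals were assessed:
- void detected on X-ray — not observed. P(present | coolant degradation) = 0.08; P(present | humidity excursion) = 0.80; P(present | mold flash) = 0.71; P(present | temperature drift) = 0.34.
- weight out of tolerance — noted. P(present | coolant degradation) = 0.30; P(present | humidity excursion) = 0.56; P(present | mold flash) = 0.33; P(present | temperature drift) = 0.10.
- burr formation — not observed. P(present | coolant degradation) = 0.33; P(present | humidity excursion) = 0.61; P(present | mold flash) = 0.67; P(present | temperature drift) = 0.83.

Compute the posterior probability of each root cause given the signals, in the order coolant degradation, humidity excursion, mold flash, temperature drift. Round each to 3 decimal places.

0.646, 0.246, 0.062, 0.046

For each hypothesis, the unnormalized posterior weight is prior × product of the signal likelihoods (using 1 − P(present | H) for each absent signal):
  coolant degradation: 0.23 × (1 − 0.08) × 0.30 × (1 − 0.33) = 0.042532
  humidity excursion: 0.37 × (1 − 0.80) × 0.56 × (1 − 0.61) = 0.016162
  mold flash: 0.13 × (1 − 0.71) × 0.33 × (1 − 0.67) = 0.0041055
  temperature drift: 0.27 × (1 − 0.34) × 0.10 × (1 − 0.83) = 0.0030294
Marginal likelihood of the evidence = 0.065828.
P(coolant degradation | evidence) = 0.042532 / 0.065828 ≈ 0.646
P(humidity excursion | evidence) = 0.016162 / 0.065828 ≈ 0.246
P(mold flash | evidence) = 0.0041055 / 0.065828 ≈ 0.062
P(temperature drift | evidence) = 0.0030294 / 0.065828 ≈ 0.046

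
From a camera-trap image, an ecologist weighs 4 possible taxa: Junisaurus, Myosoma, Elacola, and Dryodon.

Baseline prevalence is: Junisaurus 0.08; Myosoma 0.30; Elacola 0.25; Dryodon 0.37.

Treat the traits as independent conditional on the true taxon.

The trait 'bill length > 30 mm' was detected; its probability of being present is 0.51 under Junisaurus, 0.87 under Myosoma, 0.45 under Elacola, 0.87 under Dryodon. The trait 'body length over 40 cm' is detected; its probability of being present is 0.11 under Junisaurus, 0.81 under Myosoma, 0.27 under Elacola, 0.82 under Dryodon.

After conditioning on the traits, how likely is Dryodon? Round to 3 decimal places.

0.517

For each hypothesis, the unnormalized posterior weight is prior × product of the trait likelihoods:
  Junisaurus: 0.08 × 0.51 × 0.11 = 0.004488
  Myosoma: 0.30 × 0.87 × 0.81 = 0.21141
  Elacola: 0.25 × 0.45 × 0.27 = 0.030375
  Dryodon: 0.37 × 0.87 × 0.82 = 0.26396
Marginal likelihood of the evidence = 0.51023.
P(Dryodon | evidence) = 0.26396 / 0.51023 ≈ 0.517.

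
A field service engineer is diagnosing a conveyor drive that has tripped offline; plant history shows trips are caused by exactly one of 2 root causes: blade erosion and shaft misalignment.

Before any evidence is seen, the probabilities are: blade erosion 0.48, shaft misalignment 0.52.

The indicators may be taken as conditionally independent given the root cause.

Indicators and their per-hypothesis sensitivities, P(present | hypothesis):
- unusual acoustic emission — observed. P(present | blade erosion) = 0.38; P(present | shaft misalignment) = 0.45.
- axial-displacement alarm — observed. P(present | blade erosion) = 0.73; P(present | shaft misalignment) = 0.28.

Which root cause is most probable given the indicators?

blade erosion

For each hypothesis, the unnormalized posterior weight is prior × product of the indicator likelihoods:
  blade erosion: 0.48 × 0.38 × 0.73 = 0.13315
  shaft misalignment: 0.52 × 0.45 × 0.28 = 0.06552
The unnormalized weights sum to 0.19867.
P(blade erosion | evidence) ≈ 0.13315 / 0.19867 ≈ 0.670
P(shaft misalignment | evidence) ≈ 0.06552 / 0.19867 ≈ 0.330
The largest is 0.670, so blade erosion is most probable.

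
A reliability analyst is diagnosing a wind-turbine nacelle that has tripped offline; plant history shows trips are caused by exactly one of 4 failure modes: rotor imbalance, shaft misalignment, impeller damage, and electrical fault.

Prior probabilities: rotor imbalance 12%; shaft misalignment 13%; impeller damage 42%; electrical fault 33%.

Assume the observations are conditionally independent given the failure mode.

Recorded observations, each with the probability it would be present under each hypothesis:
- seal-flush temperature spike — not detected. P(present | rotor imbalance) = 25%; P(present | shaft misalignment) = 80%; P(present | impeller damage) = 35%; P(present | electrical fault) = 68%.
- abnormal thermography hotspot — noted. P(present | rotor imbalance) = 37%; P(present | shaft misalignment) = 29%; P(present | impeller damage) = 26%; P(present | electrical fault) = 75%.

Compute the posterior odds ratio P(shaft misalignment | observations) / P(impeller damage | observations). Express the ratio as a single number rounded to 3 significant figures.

Posterior odds equal prior odds times the likelihood ratio; only the two competing hypotheses matter (using 1 − P(present | H) for each absent observation).
  shaft misalignment: 0.13 × (1 − 0.80) × 0.29 = 0.00754
  impeller damage: 0.42 × (1 − 0.35) × 0.26 = 0.07098
Odds(shaft misalignment : impeller damage) = 0.00754 / 0.07098 ≈ 0.106.

0.106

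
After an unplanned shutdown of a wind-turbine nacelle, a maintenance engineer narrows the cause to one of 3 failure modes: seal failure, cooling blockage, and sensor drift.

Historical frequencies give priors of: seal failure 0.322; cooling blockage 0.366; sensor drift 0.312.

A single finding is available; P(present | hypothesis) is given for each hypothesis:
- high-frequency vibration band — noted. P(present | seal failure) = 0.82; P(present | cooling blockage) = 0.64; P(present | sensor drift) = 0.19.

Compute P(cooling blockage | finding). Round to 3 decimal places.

0.420

For each hypothesis, the unnormalized posterior weight is prior × likelihood:
  seal failure: 0.322 × 0.82 = 0.26404
  cooling blockage: 0.366 × 0.64 = 0.23424
  sensor drift: 0.312 × 0.19 = 0.05928
Marginal likelihood of the evidence = 0.55756.
P(cooling blockage | evidence) = 0.23424 / 0.55756 ≈ 0.420.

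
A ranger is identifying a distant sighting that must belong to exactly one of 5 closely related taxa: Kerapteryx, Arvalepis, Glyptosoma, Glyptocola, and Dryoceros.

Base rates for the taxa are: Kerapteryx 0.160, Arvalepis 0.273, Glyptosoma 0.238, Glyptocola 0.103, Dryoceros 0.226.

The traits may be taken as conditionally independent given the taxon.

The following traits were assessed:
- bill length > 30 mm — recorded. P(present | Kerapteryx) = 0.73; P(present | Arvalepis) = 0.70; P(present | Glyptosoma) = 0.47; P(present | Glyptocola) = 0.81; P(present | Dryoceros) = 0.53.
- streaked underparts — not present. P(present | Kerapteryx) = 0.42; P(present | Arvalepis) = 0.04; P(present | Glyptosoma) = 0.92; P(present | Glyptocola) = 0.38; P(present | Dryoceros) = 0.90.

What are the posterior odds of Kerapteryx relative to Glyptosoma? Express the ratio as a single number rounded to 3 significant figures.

Unnormalized posterior weight (prior times the trait likelihoods) for each of the two hypotheses (using 1 − P(present | H) for each absent trait):
  Kerapteryx: 0.160 × 0.73 × (1 − 0.42) = 0.067744
  Glyptosoma: 0.238 × 0.47 × (1 − 0.92) = 0.0089488
Odds(Kerapteryx : Glyptosoma) = 0.067744 / 0.0089488 ≈ 7.57.

7.57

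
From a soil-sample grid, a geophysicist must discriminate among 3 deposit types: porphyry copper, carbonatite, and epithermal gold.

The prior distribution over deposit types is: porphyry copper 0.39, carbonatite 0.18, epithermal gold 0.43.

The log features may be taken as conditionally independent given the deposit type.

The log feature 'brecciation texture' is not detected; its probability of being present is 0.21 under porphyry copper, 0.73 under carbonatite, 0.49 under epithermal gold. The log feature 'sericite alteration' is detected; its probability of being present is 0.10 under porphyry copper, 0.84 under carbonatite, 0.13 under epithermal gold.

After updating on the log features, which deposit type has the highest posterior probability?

For each hypothesis, the unnormalized posterior weight is prior × product of the log feature likelihoods (using 1 − P(present | H) for each absent log feature):
  porphyry copper: 0.39 × (1 − 0.21) × 0.10 = 0.03081
  carbonatite: 0.18 × (1 − 0.73) × 0.84 = 0.040824
  epithermal gold: 0.43 × (1 − 0.49) × 0.13 = 0.028509
Marginal likelihood of the evidence = 0.10014.
P(porphyry copper | evidence) ≈ 0.03081 / 0.10014 ≈ 0.308
P(carbonatite | evidence) ≈ 0.040824 / 0.10014 ≈ 0.408
P(epithermal gold | evidence) ≈ 0.028509 / 0.10014 ≈ 0.285
The largest is 0.408, so carbonatite is most probable.

carbonatite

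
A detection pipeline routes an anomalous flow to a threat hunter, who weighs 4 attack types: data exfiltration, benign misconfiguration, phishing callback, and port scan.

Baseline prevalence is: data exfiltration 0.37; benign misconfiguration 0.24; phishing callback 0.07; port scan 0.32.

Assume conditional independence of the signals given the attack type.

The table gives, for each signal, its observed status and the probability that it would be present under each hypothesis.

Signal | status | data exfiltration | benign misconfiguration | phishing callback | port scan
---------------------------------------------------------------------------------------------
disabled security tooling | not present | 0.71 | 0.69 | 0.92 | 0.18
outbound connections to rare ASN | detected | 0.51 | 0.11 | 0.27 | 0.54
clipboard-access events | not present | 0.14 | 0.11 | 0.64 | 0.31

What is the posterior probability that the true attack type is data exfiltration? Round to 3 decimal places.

0.308

For each hypothesis, the unnormalized posterior weight is prior × product of the signal likelihoods (using 1 − P(present | H) for each absent signal):
  data exfiltration: 0.37 × (1 − 0.71) × 0.51 × (1 − 0.14) = 0.047062
  benign misconfiguration: 0.24 × (1 − 0.69) × 0.11 × (1 − 0.11) = 0.0072838
  phishing callback: 0.07 × (1 − 0.92) × 0.27 × (1 − 0.64) = 0.00054432
  port scan: 0.32 × (1 − 0.18) × 0.54 × (1 − 0.31) = 0.09777
Marginal likelihood of the evidence = 0.15266.
P(data exfiltration | evidence) = 0.047062 / 0.15266 ≈ 0.308.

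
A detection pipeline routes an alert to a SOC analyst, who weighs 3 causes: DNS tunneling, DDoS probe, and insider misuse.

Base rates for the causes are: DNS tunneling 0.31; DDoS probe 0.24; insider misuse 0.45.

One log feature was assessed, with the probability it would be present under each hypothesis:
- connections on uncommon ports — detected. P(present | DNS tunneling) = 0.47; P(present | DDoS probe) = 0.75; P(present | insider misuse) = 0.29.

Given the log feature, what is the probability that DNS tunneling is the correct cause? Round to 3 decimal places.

0.319

Multiply each prior by the likelihood of the log feature:
  DNS tunneling: 0.31 × 0.47 = 0.1457
  DDoS probe: 0.24 × 0.75 = 0.18
  insider misuse: 0.45 × 0.29 = 0.1305
Marginal likelihood of the evidence = 0.4562.
P(DNS tunneling | evidence) = 0.1457 / 0.4562 ≈ 0.319.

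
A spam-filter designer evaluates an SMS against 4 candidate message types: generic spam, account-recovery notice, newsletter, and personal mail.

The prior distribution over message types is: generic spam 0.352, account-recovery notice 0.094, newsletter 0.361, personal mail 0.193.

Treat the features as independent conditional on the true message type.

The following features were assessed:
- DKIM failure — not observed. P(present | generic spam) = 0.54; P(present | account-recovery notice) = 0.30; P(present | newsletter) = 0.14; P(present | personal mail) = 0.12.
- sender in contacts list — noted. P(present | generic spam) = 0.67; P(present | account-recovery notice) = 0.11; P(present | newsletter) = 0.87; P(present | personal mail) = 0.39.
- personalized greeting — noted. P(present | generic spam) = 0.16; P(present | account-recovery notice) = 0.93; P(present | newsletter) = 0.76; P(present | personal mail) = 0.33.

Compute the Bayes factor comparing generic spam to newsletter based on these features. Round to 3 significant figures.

Joint likelihood of the feature pattern under each hypothesis (using 1 − P(present | H) for each absent feature):
  generic spam: (1 − 0.54) × 0.67 × 0.16 = 0.049312
  newsletter: (1 − 0.14) × 0.87 × 0.76 = 0.56863
Bayes factor = 0.049312 / 0.56863 ≈ 0.0867

0.0867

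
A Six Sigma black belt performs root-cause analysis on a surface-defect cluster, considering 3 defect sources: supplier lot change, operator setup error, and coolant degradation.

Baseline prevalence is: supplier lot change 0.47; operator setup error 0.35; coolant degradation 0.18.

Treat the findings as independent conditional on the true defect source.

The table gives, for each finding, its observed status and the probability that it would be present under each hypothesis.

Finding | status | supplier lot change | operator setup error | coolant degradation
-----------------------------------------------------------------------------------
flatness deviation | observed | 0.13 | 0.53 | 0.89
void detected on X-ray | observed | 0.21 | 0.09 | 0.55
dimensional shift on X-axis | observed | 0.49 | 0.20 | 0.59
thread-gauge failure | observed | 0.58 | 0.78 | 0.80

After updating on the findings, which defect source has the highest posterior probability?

Multiply each prior by the joint likelihood of the evidence pattern:
  supplier lot change: 0.47 × 0.13 × 0.21 × 0.49 × 0.58 = 0.0036466
  operator setup error: 0.35 × 0.53 × 0.09 × 0.20 × 0.78 = 0.0026044
  coolant degradation: 0.18 × 0.89 × 0.55 × 0.59 × 0.80 = 0.041588
The unnormalized weights sum to 0.047839.
P(supplier lot change | evidence) ≈ 0.0036466 / 0.047839 ≈ 0.076
P(operator setup error | evidence) ≈ 0.0026044 / 0.047839 ≈ 0.054
P(coolant degradation | evidence) ≈ 0.041588 / 0.047839 ≈ 0.869
The largest is 0.869, so coolant degradation is most probable.

coolant degradation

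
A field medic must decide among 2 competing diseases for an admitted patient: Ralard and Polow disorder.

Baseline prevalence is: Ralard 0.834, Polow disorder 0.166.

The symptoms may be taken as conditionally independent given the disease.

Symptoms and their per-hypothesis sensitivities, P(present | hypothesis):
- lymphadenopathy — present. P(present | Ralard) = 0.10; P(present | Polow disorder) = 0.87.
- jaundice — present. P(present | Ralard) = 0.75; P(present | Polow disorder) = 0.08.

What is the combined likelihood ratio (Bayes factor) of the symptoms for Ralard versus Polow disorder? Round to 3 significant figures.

Joint likelihood of the symptom pattern under each hypothesis:
  Ralard: 0.10 × 0.75 = 0.075
  Polow disorder: 0.87 × 0.08 = 0.0696
Bayes factor = 0.075 / 0.0696 ≈ 1.08

1.08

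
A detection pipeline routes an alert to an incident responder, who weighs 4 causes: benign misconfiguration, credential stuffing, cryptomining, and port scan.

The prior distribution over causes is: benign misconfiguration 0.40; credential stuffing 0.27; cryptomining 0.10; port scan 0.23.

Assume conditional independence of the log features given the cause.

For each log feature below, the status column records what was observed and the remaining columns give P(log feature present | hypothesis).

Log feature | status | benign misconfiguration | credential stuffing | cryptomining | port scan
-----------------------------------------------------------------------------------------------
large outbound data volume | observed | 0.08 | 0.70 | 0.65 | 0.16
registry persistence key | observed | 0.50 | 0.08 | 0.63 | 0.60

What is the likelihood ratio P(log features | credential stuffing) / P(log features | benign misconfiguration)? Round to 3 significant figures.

1.40

Take the product of per-log feature likelihoods under each hypothesis, then divide.
  credential stuffing: 0.70 × 0.08 = 0.056
  benign misconfiguration: 0.08 × 0.50 = 0.04
Bayes factor = 0.056 / 0.04 ≈ 1.40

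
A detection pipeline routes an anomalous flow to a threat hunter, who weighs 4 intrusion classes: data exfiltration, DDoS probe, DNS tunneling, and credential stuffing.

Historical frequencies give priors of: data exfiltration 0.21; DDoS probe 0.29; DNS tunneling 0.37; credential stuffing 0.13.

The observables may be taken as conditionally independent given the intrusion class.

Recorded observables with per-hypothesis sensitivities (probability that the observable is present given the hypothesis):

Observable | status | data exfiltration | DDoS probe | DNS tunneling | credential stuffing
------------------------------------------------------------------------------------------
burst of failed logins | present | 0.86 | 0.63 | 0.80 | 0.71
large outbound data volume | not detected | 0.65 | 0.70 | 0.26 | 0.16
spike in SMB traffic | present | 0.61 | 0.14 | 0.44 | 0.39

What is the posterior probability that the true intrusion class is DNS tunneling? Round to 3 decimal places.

0.558

Multiply each prior by the joint likelihood of the observable pattern (using 1 − P(present | H) for each absent observable):
  data exfiltration: 0.21 × 0.86 × (1 − 0.65) × 0.61 = 0.038558
  DDoS probe: 0.29 × 0.63 × (1 − 0.70) × 0.14 = 0.0076734
  DNS tunneling: 0.37 × 0.80 × (1 − 0.26) × 0.44 = 0.096378
  credential stuffing: 0.13 × 0.71 × (1 − 0.16) × 0.39 = 0.030237
The unnormalized weights sum to 0.17285.
P(DNS tunneling | evidence) = 0.096378 / 0.17285 ≈ 0.558.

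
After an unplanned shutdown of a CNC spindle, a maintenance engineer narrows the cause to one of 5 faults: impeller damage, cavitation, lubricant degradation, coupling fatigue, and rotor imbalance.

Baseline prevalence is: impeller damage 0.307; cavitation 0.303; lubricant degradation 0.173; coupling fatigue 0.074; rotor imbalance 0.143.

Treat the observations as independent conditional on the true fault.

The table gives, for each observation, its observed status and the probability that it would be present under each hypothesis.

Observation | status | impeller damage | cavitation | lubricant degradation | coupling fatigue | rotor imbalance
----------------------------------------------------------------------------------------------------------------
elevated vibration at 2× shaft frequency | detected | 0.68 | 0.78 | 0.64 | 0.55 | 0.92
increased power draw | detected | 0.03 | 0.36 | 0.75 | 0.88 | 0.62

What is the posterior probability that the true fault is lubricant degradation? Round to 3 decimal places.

For each hypothesis, the unnormalized posterior weight is prior × product of the observation likelihoods:
  impeller damage: 0.307 × 0.68 × 0.03 = 0.0062628
  cavitation: 0.303 × 0.78 × 0.36 = 0.085082
  lubricant degradation: 0.173 × 0.64 × 0.75 = 0.08304
  coupling fatigue: 0.074 × 0.55 × 0.88 = 0.035816
  rotor imbalance: 0.143 × 0.92 × 0.62 = 0.081567
Marginal likelihood of the evidence = 0.29177.
P(lubricant degradation | evidence) = 0.08304 / 0.29177 ≈ 0.285.

0.285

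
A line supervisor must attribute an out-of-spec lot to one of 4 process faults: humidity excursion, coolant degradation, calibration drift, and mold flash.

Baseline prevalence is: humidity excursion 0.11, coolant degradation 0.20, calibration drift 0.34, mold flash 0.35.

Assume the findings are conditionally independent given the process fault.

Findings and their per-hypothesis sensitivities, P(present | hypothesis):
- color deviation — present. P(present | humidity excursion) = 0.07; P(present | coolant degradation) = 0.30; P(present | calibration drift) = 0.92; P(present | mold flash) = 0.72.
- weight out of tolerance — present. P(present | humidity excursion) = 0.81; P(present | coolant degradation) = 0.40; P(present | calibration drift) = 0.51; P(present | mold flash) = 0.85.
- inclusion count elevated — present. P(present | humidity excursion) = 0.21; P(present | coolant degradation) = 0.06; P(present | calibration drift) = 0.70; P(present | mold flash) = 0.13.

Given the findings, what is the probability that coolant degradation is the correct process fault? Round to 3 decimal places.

0.010

For each hypothesis, the unnormalized posterior weight is prior × product of the finding likelihoods:
  humidity excursion: 0.11 × 0.07 × 0.81 × 0.21 = 0.0013098
  coolant degradation: 0.20 × 0.30 × 0.40 × 0.06 = 0.00144
  calibration drift: 0.34 × 0.92 × 0.51 × 0.70 = 0.11167
  mold flash: 0.35 × 0.72 × 0.85 × 0.13 = 0.027846
Normalizing constant Z = 0.0013098 + 0.00144 + 0.11167 + 0.027846 = 0.14227.
P(coolant degradation | evidence) = 0.00144 / 0.14227 ≈ 0.010.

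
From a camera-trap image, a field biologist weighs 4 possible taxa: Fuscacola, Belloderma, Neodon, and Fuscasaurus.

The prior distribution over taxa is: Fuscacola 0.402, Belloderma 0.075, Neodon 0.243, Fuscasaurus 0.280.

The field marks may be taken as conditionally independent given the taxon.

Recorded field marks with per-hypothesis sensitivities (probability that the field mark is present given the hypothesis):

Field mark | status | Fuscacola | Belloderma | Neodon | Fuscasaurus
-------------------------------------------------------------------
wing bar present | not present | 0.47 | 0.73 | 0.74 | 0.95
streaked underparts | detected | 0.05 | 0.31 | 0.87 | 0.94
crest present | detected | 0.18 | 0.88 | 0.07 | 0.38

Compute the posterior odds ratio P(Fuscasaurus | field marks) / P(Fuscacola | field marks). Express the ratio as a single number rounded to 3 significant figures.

2.61

The normalizing constant cancels in an odds ratio, so compute prior × likelihood for the two hypotheses only (using 1 − P(present | H) for each absent field mark):
  Fuscasaurus: 0.280 × (1 − 0.95) × 0.94 × 0.38 = 0.0050008
  Fuscacola: 0.402 × (1 − 0.47) × 0.05 × 0.18 = 0.0019175
Posterior odds = 0.0050008 / 0.0019175 ≈ 2.61.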